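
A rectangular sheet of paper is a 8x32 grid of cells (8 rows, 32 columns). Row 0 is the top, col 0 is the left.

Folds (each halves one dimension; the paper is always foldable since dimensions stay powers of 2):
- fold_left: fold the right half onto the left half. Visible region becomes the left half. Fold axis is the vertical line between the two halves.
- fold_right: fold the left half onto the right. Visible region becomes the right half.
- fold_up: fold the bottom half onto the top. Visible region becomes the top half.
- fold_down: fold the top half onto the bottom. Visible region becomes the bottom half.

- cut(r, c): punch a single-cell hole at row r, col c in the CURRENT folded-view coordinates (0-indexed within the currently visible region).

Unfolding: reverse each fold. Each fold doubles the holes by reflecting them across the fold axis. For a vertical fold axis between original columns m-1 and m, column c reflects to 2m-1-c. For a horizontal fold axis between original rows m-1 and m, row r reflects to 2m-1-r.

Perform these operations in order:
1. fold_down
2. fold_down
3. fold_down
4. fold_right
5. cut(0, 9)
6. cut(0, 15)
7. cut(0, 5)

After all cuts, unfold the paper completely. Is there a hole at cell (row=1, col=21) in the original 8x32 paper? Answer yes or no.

Answer: yes

Derivation:
Op 1 fold_down: fold axis h@4; visible region now rows[4,8) x cols[0,32) = 4x32
Op 2 fold_down: fold axis h@6; visible region now rows[6,8) x cols[0,32) = 2x32
Op 3 fold_down: fold axis h@7; visible region now rows[7,8) x cols[0,32) = 1x32
Op 4 fold_right: fold axis v@16; visible region now rows[7,8) x cols[16,32) = 1x16
Op 5 cut(0, 9): punch at orig (7,25); cuts so far [(7, 25)]; region rows[7,8) x cols[16,32) = 1x16
Op 6 cut(0, 15): punch at orig (7,31); cuts so far [(7, 25), (7, 31)]; region rows[7,8) x cols[16,32) = 1x16
Op 7 cut(0, 5): punch at orig (7,21); cuts so far [(7, 21), (7, 25), (7, 31)]; region rows[7,8) x cols[16,32) = 1x16
Unfold 1 (reflect across v@16): 6 holes -> [(7, 0), (7, 6), (7, 10), (7, 21), (7, 25), (7, 31)]
Unfold 2 (reflect across h@7): 12 holes -> [(6, 0), (6, 6), (6, 10), (6, 21), (6, 25), (6, 31), (7, 0), (7, 6), (7, 10), (7, 21), (7, 25), (7, 31)]
Unfold 3 (reflect across h@6): 24 holes -> [(4, 0), (4, 6), (4, 10), (4, 21), (4, 25), (4, 31), (5, 0), (5, 6), (5, 10), (5, 21), (5, 25), (5, 31), (6, 0), (6, 6), (6, 10), (6, 21), (6, 25), (6, 31), (7, 0), (7, 6), (7, 10), (7, 21), (7, 25), (7, 31)]
Unfold 4 (reflect across h@4): 48 holes -> [(0, 0), (0, 6), (0, 10), (0, 21), (0, 25), (0, 31), (1, 0), (1, 6), (1, 10), (1, 21), (1, 25), (1, 31), (2, 0), (2, 6), (2, 10), (2, 21), (2, 25), (2, 31), (3, 0), (3, 6), (3, 10), (3, 21), (3, 25), (3, 31), (4, 0), (4, 6), (4, 10), (4, 21), (4, 25), (4, 31), (5, 0), (5, 6), (5, 10), (5, 21), (5, 25), (5, 31), (6, 0), (6, 6), (6, 10), (6, 21), (6, 25), (6, 31), (7, 0), (7, 6), (7, 10), (7, 21), (7, 25), (7, 31)]
Holes: [(0, 0), (0, 6), (0, 10), (0, 21), (0, 25), (0, 31), (1, 0), (1, 6), (1, 10), (1, 21), (1, 25), (1, 31), (2, 0), (2, 6), (2, 10), (2, 21), (2, 25), (2, 31), (3, 0), (3, 6), (3, 10), (3, 21), (3, 25), (3, 31), (4, 0), (4, 6), (4, 10), (4, 21), (4, 25), (4, 31), (5, 0), (5, 6), (5, 10), (5, 21), (5, 25), (5, 31), (6, 0), (6, 6), (6, 10), (6, 21), (6, 25), (6, 31), (7, 0), (7, 6), (7, 10), (7, 21), (7, 25), (7, 31)]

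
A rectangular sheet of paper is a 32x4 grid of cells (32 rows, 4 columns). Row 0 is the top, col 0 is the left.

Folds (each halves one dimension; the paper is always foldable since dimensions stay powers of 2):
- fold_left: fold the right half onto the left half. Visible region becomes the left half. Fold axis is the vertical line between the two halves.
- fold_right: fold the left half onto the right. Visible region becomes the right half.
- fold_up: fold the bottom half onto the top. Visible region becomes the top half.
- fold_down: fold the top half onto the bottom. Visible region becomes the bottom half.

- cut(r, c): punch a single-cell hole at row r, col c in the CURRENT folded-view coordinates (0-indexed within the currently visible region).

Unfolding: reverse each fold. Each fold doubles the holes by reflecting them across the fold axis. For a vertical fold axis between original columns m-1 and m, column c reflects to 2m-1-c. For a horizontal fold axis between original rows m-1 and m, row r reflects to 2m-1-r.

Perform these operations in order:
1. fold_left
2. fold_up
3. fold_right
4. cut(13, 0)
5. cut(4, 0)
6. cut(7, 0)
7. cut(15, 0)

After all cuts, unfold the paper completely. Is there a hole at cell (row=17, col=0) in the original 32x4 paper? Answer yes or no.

Answer: no

Derivation:
Op 1 fold_left: fold axis v@2; visible region now rows[0,32) x cols[0,2) = 32x2
Op 2 fold_up: fold axis h@16; visible region now rows[0,16) x cols[0,2) = 16x2
Op 3 fold_right: fold axis v@1; visible region now rows[0,16) x cols[1,2) = 16x1
Op 4 cut(13, 0): punch at orig (13,1); cuts so far [(13, 1)]; region rows[0,16) x cols[1,2) = 16x1
Op 5 cut(4, 0): punch at orig (4,1); cuts so far [(4, 1), (13, 1)]; region rows[0,16) x cols[1,2) = 16x1
Op 6 cut(7, 0): punch at orig (7,1); cuts so far [(4, 1), (7, 1), (13, 1)]; region rows[0,16) x cols[1,2) = 16x1
Op 7 cut(15, 0): punch at orig (15,1); cuts so far [(4, 1), (7, 1), (13, 1), (15, 1)]; region rows[0,16) x cols[1,2) = 16x1
Unfold 1 (reflect across v@1): 8 holes -> [(4, 0), (4, 1), (7, 0), (7, 1), (13, 0), (13, 1), (15, 0), (15, 1)]
Unfold 2 (reflect across h@16): 16 holes -> [(4, 0), (4, 1), (7, 0), (7, 1), (13, 0), (13, 1), (15, 0), (15, 1), (16, 0), (16, 1), (18, 0), (18, 1), (24, 0), (24, 1), (27, 0), (27, 1)]
Unfold 3 (reflect across v@2): 32 holes -> [(4, 0), (4, 1), (4, 2), (4, 3), (7, 0), (7, 1), (7, 2), (7, 3), (13, 0), (13, 1), (13, 2), (13, 3), (15, 0), (15, 1), (15, 2), (15, 3), (16, 0), (16, 1), (16, 2), (16, 3), (18, 0), (18, 1), (18, 2), (18, 3), (24, 0), (24, 1), (24, 2), (24, 3), (27, 0), (27, 1), (27, 2), (27, 3)]
Holes: [(4, 0), (4, 1), (4, 2), (4, 3), (7, 0), (7, 1), (7, 2), (7, 3), (13, 0), (13, 1), (13, 2), (13, 3), (15, 0), (15, 1), (15, 2), (15, 3), (16, 0), (16, 1), (16, 2), (16, 3), (18, 0), (18, 1), (18, 2), (18, 3), (24, 0), (24, 1), (24, 2), (24, 3), (27, 0), (27, 1), (27, 2), (27, 3)]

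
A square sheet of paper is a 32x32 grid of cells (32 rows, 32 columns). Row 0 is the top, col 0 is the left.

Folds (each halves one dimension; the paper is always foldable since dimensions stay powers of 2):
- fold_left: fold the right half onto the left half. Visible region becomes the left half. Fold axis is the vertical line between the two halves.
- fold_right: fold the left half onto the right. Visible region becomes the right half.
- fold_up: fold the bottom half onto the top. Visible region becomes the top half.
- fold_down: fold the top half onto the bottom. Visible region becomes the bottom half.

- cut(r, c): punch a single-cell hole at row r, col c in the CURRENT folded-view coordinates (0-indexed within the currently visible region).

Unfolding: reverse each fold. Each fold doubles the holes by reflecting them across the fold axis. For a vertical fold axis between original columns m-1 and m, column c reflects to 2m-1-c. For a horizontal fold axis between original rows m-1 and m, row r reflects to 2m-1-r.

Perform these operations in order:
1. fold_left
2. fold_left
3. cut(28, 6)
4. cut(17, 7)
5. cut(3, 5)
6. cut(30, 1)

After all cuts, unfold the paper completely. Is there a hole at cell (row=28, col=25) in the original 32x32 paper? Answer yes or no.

Op 1 fold_left: fold axis v@16; visible region now rows[0,32) x cols[0,16) = 32x16
Op 2 fold_left: fold axis v@8; visible region now rows[0,32) x cols[0,8) = 32x8
Op 3 cut(28, 6): punch at orig (28,6); cuts so far [(28, 6)]; region rows[0,32) x cols[0,8) = 32x8
Op 4 cut(17, 7): punch at orig (17,7); cuts so far [(17, 7), (28, 6)]; region rows[0,32) x cols[0,8) = 32x8
Op 5 cut(3, 5): punch at orig (3,5); cuts so far [(3, 5), (17, 7), (28, 6)]; region rows[0,32) x cols[0,8) = 32x8
Op 6 cut(30, 1): punch at orig (30,1); cuts so far [(3, 5), (17, 7), (28, 6), (30, 1)]; region rows[0,32) x cols[0,8) = 32x8
Unfold 1 (reflect across v@8): 8 holes -> [(3, 5), (3, 10), (17, 7), (17, 8), (28, 6), (28, 9), (30, 1), (30, 14)]
Unfold 2 (reflect across v@16): 16 holes -> [(3, 5), (3, 10), (3, 21), (3, 26), (17, 7), (17, 8), (17, 23), (17, 24), (28, 6), (28, 9), (28, 22), (28, 25), (30, 1), (30, 14), (30, 17), (30, 30)]
Holes: [(3, 5), (3, 10), (3, 21), (3, 26), (17, 7), (17, 8), (17, 23), (17, 24), (28, 6), (28, 9), (28, 22), (28, 25), (30, 1), (30, 14), (30, 17), (30, 30)]

Answer: yes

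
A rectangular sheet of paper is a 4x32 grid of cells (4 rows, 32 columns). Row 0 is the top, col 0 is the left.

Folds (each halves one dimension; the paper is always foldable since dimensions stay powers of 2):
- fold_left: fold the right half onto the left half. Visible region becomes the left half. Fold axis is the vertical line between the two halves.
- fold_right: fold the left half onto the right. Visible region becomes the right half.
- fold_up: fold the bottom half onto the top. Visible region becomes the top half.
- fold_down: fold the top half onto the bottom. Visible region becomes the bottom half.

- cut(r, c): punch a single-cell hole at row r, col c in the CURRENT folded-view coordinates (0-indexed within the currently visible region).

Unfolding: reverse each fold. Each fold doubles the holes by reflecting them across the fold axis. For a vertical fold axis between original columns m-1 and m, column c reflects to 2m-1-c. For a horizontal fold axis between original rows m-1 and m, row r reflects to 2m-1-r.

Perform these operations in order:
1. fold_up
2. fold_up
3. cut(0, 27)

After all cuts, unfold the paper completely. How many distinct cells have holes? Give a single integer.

Answer: 4

Derivation:
Op 1 fold_up: fold axis h@2; visible region now rows[0,2) x cols[0,32) = 2x32
Op 2 fold_up: fold axis h@1; visible region now rows[0,1) x cols[0,32) = 1x32
Op 3 cut(0, 27): punch at orig (0,27); cuts so far [(0, 27)]; region rows[0,1) x cols[0,32) = 1x32
Unfold 1 (reflect across h@1): 2 holes -> [(0, 27), (1, 27)]
Unfold 2 (reflect across h@2): 4 holes -> [(0, 27), (1, 27), (2, 27), (3, 27)]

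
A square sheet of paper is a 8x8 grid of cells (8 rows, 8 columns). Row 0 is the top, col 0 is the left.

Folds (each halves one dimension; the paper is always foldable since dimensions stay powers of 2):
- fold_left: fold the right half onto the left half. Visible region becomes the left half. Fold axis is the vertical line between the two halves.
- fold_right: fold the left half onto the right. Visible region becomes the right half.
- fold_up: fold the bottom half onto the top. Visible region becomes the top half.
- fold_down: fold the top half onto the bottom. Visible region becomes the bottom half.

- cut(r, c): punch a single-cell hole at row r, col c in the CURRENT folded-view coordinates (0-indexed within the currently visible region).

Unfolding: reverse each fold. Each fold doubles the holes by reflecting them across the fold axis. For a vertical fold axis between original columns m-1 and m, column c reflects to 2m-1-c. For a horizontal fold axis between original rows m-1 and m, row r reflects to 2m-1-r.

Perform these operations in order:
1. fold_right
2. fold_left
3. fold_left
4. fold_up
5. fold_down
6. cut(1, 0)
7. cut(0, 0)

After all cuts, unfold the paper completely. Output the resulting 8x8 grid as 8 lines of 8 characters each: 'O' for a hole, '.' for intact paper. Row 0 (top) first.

Answer: OOOOOOOO
OOOOOOOO
OOOOOOOO
OOOOOOOO
OOOOOOOO
OOOOOOOO
OOOOOOOO
OOOOOOOO

Derivation:
Op 1 fold_right: fold axis v@4; visible region now rows[0,8) x cols[4,8) = 8x4
Op 2 fold_left: fold axis v@6; visible region now rows[0,8) x cols[4,6) = 8x2
Op 3 fold_left: fold axis v@5; visible region now rows[0,8) x cols[4,5) = 8x1
Op 4 fold_up: fold axis h@4; visible region now rows[0,4) x cols[4,5) = 4x1
Op 5 fold_down: fold axis h@2; visible region now rows[2,4) x cols[4,5) = 2x1
Op 6 cut(1, 0): punch at orig (3,4); cuts so far [(3, 4)]; region rows[2,4) x cols[4,5) = 2x1
Op 7 cut(0, 0): punch at orig (2,4); cuts so far [(2, 4), (3, 4)]; region rows[2,4) x cols[4,5) = 2x1
Unfold 1 (reflect across h@2): 4 holes -> [(0, 4), (1, 4), (2, 4), (3, 4)]
Unfold 2 (reflect across h@4): 8 holes -> [(0, 4), (1, 4), (2, 4), (3, 4), (4, 4), (5, 4), (6, 4), (7, 4)]
Unfold 3 (reflect across v@5): 16 holes -> [(0, 4), (0, 5), (1, 4), (1, 5), (2, 4), (2, 5), (3, 4), (3, 5), (4, 4), (4, 5), (5, 4), (5, 5), (6, 4), (6, 5), (7, 4), (7, 5)]
Unfold 4 (reflect across v@6): 32 holes -> [(0, 4), (0, 5), (0, 6), (0, 7), (1, 4), (1, 5), (1, 6), (1, 7), (2, 4), (2, 5), (2, 6), (2, 7), (3, 4), (3, 5), (3, 6), (3, 7), (4, 4), (4, 5), (4, 6), (4, 7), (5, 4), (5, 5), (5, 6), (5, 7), (6, 4), (6, 5), (6, 6), (6, 7), (7, 4), (7, 5), (7, 6), (7, 7)]
Unfold 5 (reflect across v@4): 64 holes -> [(0, 0), (0, 1), (0, 2), (0, 3), (0, 4), (0, 5), (0, 6), (0, 7), (1, 0), (1, 1), (1, 2), (1, 3), (1, 4), (1, 5), (1, 6), (1, 7), (2, 0), (2, 1), (2, 2), (2, 3), (2, 4), (2, 5), (2, 6), (2, 7), (3, 0), (3, 1), (3, 2), (3, 3), (3, 4), (3, 5), (3, 6), (3, 7), (4, 0), (4, 1), (4, 2), (4, 3), (4, 4), (4, 5), (4, 6), (4, 7), (5, 0), (5, 1), (5, 2), (5, 3), (5, 4), (5, 5), (5, 6), (5, 7), (6, 0), (6, 1), (6, 2), (6, 3), (6, 4), (6, 5), (6, 6), (6, 7), (7, 0), (7, 1), (7, 2), (7, 3), (7, 4), (7, 5), (7, 6), (7, 7)]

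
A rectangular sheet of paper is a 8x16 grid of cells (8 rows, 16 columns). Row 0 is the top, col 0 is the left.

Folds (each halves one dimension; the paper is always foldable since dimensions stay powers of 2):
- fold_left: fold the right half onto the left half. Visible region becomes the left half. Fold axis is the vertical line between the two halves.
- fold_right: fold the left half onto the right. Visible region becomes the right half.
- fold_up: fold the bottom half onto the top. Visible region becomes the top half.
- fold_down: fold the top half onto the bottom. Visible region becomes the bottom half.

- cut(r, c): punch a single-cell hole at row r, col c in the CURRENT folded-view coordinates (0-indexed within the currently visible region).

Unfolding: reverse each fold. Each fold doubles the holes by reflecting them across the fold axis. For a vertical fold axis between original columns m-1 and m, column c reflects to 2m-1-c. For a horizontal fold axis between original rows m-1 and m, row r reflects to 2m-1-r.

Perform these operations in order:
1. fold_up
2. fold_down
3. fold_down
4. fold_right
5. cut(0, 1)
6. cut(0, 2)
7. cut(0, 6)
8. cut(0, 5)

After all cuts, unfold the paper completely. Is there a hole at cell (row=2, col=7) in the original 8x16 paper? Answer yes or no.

Op 1 fold_up: fold axis h@4; visible region now rows[0,4) x cols[0,16) = 4x16
Op 2 fold_down: fold axis h@2; visible region now rows[2,4) x cols[0,16) = 2x16
Op 3 fold_down: fold axis h@3; visible region now rows[3,4) x cols[0,16) = 1x16
Op 4 fold_right: fold axis v@8; visible region now rows[3,4) x cols[8,16) = 1x8
Op 5 cut(0, 1): punch at orig (3,9); cuts so far [(3, 9)]; region rows[3,4) x cols[8,16) = 1x8
Op 6 cut(0, 2): punch at orig (3,10); cuts so far [(3, 9), (3, 10)]; region rows[3,4) x cols[8,16) = 1x8
Op 7 cut(0, 6): punch at orig (3,14); cuts so far [(3, 9), (3, 10), (3, 14)]; region rows[3,4) x cols[8,16) = 1x8
Op 8 cut(0, 5): punch at orig (3,13); cuts so far [(3, 9), (3, 10), (3, 13), (3, 14)]; region rows[3,4) x cols[8,16) = 1x8
Unfold 1 (reflect across v@8): 8 holes -> [(3, 1), (3, 2), (3, 5), (3, 6), (3, 9), (3, 10), (3, 13), (3, 14)]
Unfold 2 (reflect across h@3): 16 holes -> [(2, 1), (2, 2), (2, 5), (2, 6), (2, 9), (2, 10), (2, 13), (2, 14), (3, 1), (3, 2), (3, 5), (3, 6), (3, 9), (3, 10), (3, 13), (3, 14)]
Unfold 3 (reflect across h@2): 32 holes -> [(0, 1), (0, 2), (0, 5), (0, 6), (0, 9), (0, 10), (0, 13), (0, 14), (1, 1), (1, 2), (1, 5), (1, 6), (1, 9), (1, 10), (1, 13), (1, 14), (2, 1), (2, 2), (2, 5), (2, 6), (2, 9), (2, 10), (2, 13), (2, 14), (3, 1), (3, 2), (3, 5), (3, 6), (3, 9), (3, 10), (3, 13), (3, 14)]
Unfold 4 (reflect across h@4): 64 holes -> [(0, 1), (0, 2), (0, 5), (0, 6), (0, 9), (0, 10), (0, 13), (0, 14), (1, 1), (1, 2), (1, 5), (1, 6), (1, 9), (1, 10), (1, 13), (1, 14), (2, 1), (2, 2), (2, 5), (2, 6), (2, 9), (2, 10), (2, 13), (2, 14), (3, 1), (3, 2), (3, 5), (3, 6), (3, 9), (3, 10), (3, 13), (3, 14), (4, 1), (4, 2), (4, 5), (4, 6), (4, 9), (4, 10), (4, 13), (4, 14), (5, 1), (5, 2), (5, 5), (5, 6), (5, 9), (5, 10), (5, 13), (5, 14), (6, 1), (6, 2), (6, 5), (6, 6), (6, 9), (6, 10), (6, 13), (6, 14), (7, 1), (7, 2), (7, 5), (7, 6), (7, 9), (7, 10), (7, 13), (7, 14)]
Holes: [(0, 1), (0, 2), (0, 5), (0, 6), (0, 9), (0, 10), (0, 13), (0, 14), (1, 1), (1, 2), (1, 5), (1, 6), (1, 9), (1, 10), (1, 13), (1, 14), (2, 1), (2, 2), (2, 5), (2, 6), (2, 9), (2, 10), (2, 13), (2, 14), (3, 1), (3, 2), (3, 5), (3, 6), (3, 9), (3, 10), (3, 13), (3, 14), (4, 1), (4, 2), (4, 5), (4, 6), (4, 9), (4, 10), (4, 13), (4, 14), (5, 1), (5, 2), (5, 5), (5, 6), (5, 9), (5, 10), (5, 13), (5, 14), (6, 1), (6, 2), (6, 5), (6, 6), (6, 9), (6, 10), (6, 13), (6, 14), (7, 1), (7, 2), (7, 5), (7, 6), (7, 9), (7, 10), (7, 13), (7, 14)]

Answer: no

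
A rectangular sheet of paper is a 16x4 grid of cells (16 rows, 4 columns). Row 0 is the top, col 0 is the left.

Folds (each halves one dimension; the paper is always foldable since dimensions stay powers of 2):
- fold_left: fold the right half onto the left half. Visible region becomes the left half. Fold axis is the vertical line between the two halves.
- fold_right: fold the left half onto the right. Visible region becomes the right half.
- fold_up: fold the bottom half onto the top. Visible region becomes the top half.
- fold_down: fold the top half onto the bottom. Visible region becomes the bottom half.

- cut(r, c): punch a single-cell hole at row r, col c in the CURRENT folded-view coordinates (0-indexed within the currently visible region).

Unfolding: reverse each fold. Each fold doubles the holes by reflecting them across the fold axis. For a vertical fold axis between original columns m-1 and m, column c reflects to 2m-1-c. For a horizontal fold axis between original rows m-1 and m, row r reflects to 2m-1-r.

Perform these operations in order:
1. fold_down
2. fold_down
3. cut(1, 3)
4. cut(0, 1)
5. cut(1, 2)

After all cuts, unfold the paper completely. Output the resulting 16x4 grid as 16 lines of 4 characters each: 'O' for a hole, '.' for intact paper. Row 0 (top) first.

Answer: ....
....
..OO
.O..
.O..
..OO
....
....
....
....
..OO
.O..
.O..
..OO
....
....

Derivation:
Op 1 fold_down: fold axis h@8; visible region now rows[8,16) x cols[0,4) = 8x4
Op 2 fold_down: fold axis h@12; visible region now rows[12,16) x cols[0,4) = 4x4
Op 3 cut(1, 3): punch at orig (13,3); cuts so far [(13, 3)]; region rows[12,16) x cols[0,4) = 4x4
Op 4 cut(0, 1): punch at orig (12,1); cuts so far [(12, 1), (13, 3)]; region rows[12,16) x cols[0,4) = 4x4
Op 5 cut(1, 2): punch at orig (13,2); cuts so far [(12, 1), (13, 2), (13, 3)]; region rows[12,16) x cols[0,4) = 4x4
Unfold 1 (reflect across h@12): 6 holes -> [(10, 2), (10, 3), (11, 1), (12, 1), (13, 2), (13, 3)]
Unfold 2 (reflect across h@8): 12 holes -> [(2, 2), (2, 3), (3, 1), (4, 1), (5, 2), (5, 3), (10, 2), (10, 3), (11, 1), (12, 1), (13, 2), (13, 3)]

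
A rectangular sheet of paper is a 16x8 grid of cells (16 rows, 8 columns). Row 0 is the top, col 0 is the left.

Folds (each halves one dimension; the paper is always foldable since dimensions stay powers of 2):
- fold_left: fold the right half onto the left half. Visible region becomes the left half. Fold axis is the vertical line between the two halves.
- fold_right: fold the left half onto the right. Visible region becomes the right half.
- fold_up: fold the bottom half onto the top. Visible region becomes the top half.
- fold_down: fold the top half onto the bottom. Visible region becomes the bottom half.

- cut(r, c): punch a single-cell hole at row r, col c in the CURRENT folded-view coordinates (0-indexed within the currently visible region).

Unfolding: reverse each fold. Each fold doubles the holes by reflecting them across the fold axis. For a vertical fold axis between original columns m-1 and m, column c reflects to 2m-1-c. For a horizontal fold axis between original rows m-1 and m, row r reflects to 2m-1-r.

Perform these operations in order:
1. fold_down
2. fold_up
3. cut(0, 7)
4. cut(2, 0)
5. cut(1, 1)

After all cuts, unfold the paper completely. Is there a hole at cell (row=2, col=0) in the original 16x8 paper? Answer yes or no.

Op 1 fold_down: fold axis h@8; visible region now rows[8,16) x cols[0,8) = 8x8
Op 2 fold_up: fold axis h@12; visible region now rows[8,12) x cols[0,8) = 4x8
Op 3 cut(0, 7): punch at orig (8,7); cuts so far [(8, 7)]; region rows[8,12) x cols[0,8) = 4x8
Op 4 cut(2, 0): punch at orig (10,0); cuts so far [(8, 7), (10, 0)]; region rows[8,12) x cols[0,8) = 4x8
Op 5 cut(1, 1): punch at orig (9,1); cuts so far [(8, 7), (9, 1), (10, 0)]; region rows[8,12) x cols[0,8) = 4x8
Unfold 1 (reflect across h@12): 6 holes -> [(8, 7), (9, 1), (10, 0), (13, 0), (14, 1), (15, 7)]
Unfold 2 (reflect across h@8): 12 holes -> [(0, 7), (1, 1), (2, 0), (5, 0), (6, 1), (7, 7), (8, 7), (9, 1), (10, 0), (13, 0), (14, 1), (15, 7)]
Holes: [(0, 7), (1, 1), (2, 0), (5, 0), (6, 1), (7, 7), (8, 7), (9, 1), (10, 0), (13, 0), (14, 1), (15, 7)]

Answer: yes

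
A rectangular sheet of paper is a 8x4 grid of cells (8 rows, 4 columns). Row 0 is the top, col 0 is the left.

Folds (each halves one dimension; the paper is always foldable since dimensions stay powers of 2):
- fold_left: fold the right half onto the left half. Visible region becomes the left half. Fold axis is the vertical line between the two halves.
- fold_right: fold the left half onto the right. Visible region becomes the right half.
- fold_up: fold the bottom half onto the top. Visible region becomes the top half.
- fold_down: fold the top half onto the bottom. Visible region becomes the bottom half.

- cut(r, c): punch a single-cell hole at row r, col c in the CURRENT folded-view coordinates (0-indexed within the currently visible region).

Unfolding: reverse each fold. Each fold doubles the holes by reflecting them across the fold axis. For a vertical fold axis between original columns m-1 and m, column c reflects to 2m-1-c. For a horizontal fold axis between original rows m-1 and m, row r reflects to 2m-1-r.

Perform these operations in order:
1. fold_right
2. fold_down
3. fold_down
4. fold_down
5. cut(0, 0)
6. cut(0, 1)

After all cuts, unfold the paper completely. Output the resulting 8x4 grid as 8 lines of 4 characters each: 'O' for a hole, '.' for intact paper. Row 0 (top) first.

Op 1 fold_right: fold axis v@2; visible region now rows[0,8) x cols[2,4) = 8x2
Op 2 fold_down: fold axis h@4; visible region now rows[4,8) x cols[2,4) = 4x2
Op 3 fold_down: fold axis h@6; visible region now rows[6,8) x cols[2,4) = 2x2
Op 4 fold_down: fold axis h@7; visible region now rows[7,8) x cols[2,4) = 1x2
Op 5 cut(0, 0): punch at orig (7,2); cuts so far [(7, 2)]; region rows[7,8) x cols[2,4) = 1x2
Op 6 cut(0, 1): punch at orig (7,3); cuts so far [(7, 2), (7, 3)]; region rows[7,8) x cols[2,4) = 1x2
Unfold 1 (reflect across h@7): 4 holes -> [(6, 2), (6, 3), (7, 2), (7, 3)]
Unfold 2 (reflect across h@6): 8 holes -> [(4, 2), (4, 3), (5, 2), (5, 3), (6, 2), (6, 3), (7, 2), (7, 3)]
Unfold 3 (reflect across h@4): 16 holes -> [(0, 2), (0, 3), (1, 2), (1, 3), (2, 2), (2, 3), (3, 2), (3, 3), (4, 2), (4, 3), (5, 2), (5, 3), (6, 2), (6, 3), (7, 2), (7, 3)]
Unfold 4 (reflect across v@2): 32 holes -> [(0, 0), (0, 1), (0, 2), (0, 3), (1, 0), (1, 1), (1, 2), (1, 3), (2, 0), (2, 1), (2, 2), (2, 3), (3, 0), (3, 1), (3, 2), (3, 3), (4, 0), (4, 1), (4, 2), (4, 3), (5, 0), (5, 1), (5, 2), (5, 3), (6, 0), (6, 1), (6, 2), (6, 3), (7, 0), (7, 1), (7, 2), (7, 3)]

Answer: OOOO
OOOO
OOOO
OOOO
OOOO
OOOO
OOOO
OOOO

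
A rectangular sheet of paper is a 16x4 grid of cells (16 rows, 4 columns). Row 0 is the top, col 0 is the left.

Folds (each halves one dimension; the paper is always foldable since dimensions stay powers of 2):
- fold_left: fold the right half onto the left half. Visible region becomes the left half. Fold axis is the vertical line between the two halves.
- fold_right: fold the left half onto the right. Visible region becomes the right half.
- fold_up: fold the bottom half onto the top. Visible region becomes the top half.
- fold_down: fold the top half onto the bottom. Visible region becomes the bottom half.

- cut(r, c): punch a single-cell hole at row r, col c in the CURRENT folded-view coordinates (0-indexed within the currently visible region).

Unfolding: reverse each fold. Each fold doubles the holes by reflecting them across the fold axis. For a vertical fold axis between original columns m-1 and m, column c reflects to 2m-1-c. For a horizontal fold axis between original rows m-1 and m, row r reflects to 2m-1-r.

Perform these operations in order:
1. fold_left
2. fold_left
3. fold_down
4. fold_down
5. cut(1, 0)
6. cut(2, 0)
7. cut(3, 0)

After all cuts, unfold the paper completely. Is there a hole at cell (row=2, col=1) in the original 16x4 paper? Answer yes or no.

Answer: yes

Derivation:
Op 1 fold_left: fold axis v@2; visible region now rows[0,16) x cols[0,2) = 16x2
Op 2 fold_left: fold axis v@1; visible region now rows[0,16) x cols[0,1) = 16x1
Op 3 fold_down: fold axis h@8; visible region now rows[8,16) x cols[0,1) = 8x1
Op 4 fold_down: fold axis h@12; visible region now rows[12,16) x cols[0,1) = 4x1
Op 5 cut(1, 0): punch at orig (13,0); cuts so far [(13, 0)]; region rows[12,16) x cols[0,1) = 4x1
Op 6 cut(2, 0): punch at orig (14,0); cuts so far [(13, 0), (14, 0)]; region rows[12,16) x cols[0,1) = 4x1
Op 7 cut(3, 0): punch at orig (15,0); cuts so far [(13, 0), (14, 0), (15, 0)]; region rows[12,16) x cols[0,1) = 4x1
Unfold 1 (reflect across h@12): 6 holes -> [(8, 0), (9, 0), (10, 0), (13, 0), (14, 0), (15, 0)]
Unfold 2 (reflect across h@8): 12 holes -> [(0, 0), (1, 0), (2, 0), (5, 0), (6, 0), (7, 0), (8, 0), (9, 0), (10, 0), (13, 0), (14, 0), (15, 0)]
Unfold 3 (reflect across v@1): 24 holes -> [(0, 0), (0, 1), (1, 0), (1, 1), (2, 0), (2, 1), (5, 0), (5, 1), (6, 0), (6, 1), (7, 0), (7, 1), (8, 0), (8, 1), (9, 0), (9, 1), (10, 0), (10, 1), (13, 0), (13, 1), (14, 0), (14, 1), (15, 0), (15, 1)]
Unfold 4 (reflect across v@2): 48 holes -> [(0, 0), (0, 1), (0, 2), (0, 3), (1, 0), (1, 1), (1, 2), (1, 3), (2, 0), (2, 1), (2, 2), (2, 3), (5, 0), (5, 1), (5, 2), (5, 3), (6, 0), (6, 1), (6, 2), (6, 3), (7, 0), (7, 1), (7, 2), (7, 3), (8, 0), (8, 1), (8, 2), (8, 3), (9, 0), (9, 1), (9, 2), (9, 3), (10, 0), (10, 1), (10, 2), (10, 3), (13, 0), (13, 1), (13, 2), (13, 3), (14, 0), (14, 1), (14, 2), (14, 3), (15, 0), (15, 1), (15, 2), (15, 3)]
Holes: [(0, 0), (0, 1), (0, 2), (0, 3), (1, 0), (1, 1), (1, 2), (1, 3), (2, 0), (2, 1), (2, 2), (2, 3), (5, 0), (5, 1), (5, 2), (5, 3), (6, 0), (6, 1), (6, 2), (6, 3), (7, 0), (7, 1), (7, 2), (7, 3), (8, 0), (8, 1), (8, 2), (8, 3), (9, 0), (9, 1), (9, 2), (9, 3), (10, 0), (10, 1), (10, 2), (10, 3), (13, 0), (13, 1), (13, 2), (13, 3), (14, 0), (14, 1), (14, 2), (14, 3), (15, 0), (15, 1), (15, 2), (15, 3)]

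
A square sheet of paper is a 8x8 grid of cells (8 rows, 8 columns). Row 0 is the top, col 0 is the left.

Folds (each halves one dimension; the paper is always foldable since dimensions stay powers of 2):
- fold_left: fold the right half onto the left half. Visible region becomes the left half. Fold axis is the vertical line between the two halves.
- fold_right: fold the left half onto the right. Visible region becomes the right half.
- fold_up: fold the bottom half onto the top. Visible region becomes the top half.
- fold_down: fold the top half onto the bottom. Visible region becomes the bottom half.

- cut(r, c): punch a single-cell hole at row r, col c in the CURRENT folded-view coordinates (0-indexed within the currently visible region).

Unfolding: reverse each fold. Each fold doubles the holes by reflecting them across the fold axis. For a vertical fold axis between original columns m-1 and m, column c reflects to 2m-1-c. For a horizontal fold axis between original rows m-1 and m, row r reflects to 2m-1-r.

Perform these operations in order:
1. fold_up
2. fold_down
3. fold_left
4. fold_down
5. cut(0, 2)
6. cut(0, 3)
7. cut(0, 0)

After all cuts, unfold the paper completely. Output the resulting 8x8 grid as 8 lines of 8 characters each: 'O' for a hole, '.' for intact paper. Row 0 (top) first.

Op 1 fold_up: fold axis h@4; visible region now rows[0,4) x cols[0,8) = 4x8
Op 2 fold_down: fold axis h@2; visible region now rows[2,4) x cols[0,8) = 2x8
Op 3 fold_left: fold axis v@4; visible region now rows[2,4) x cols[0,4) = 2x4
Op 4 fold_down: fold axis h@3; visible region now rows[3,4) x cols[0,4) = 1x4
Op 5 cut(0, 2): punch at orig (3,2); cuts so far [(3, 2)]; region rows[3,4) x cols[0,4) = 1x4
Op 6 cut(0, 3): punch at orig (3,3); cuts so far [(3, 2), (3, 3)]; region rows[3,4) x cols[0,4) = 1x4
Op 7 cut(0, 0): punch at orig (3,0); cuts so far [(3, 0), (3, 2), (3, 3)]; region rows[3,4) x cols[0,4) = 1x4
Unfold 1 (reflect across h@3): 6 holes -> [(2, 0), (2, 2), (2, 3), (3, 0), (3, 2), (3, 3)]
Unfold 2 (reflect across v@4): 12 holes -> [(2, 0), (2, 2), (2, 3), (2, 4), (2, 5), (2, 7), (3, 0), (3, 2), (3, 3), (3, 4), (3, 5), (3, 7)]
Unfold 3 (reflect across h@2): 24 holes -> [(0, 0), (0, 2), (0, 3), (0, 4), (0, 5), (0, 7), (1, 0), (1, 2), (1, 3), (1, 4), (1, 5), (1, 7), (2, 0), (2, 2), (2, 3), (2, 4), (2, 5), (2, 7), (3, 0), (3, 2), (3, 3), (3, 4), (3, 5), (3, 7)]
Unfold 4 (reflect across h@4): 48 holes -> [(0, 0), (0, 2), (0, 3), (0, 4), (0, 5), (0, 7), (1, 0), (1, 2), (1, 3), (1, 4), (1, 5), (1, 7), (2, 0), (2, 2), (2, 3), (2, 4), (2, 5), (2, 7), (3, 0), (3, 2), (3, 3), (3, 4), (3, 5), (3, 7), (4, 0), (4, 2), (4, 3), (4, 4), (4, 5), (4, 7), (5, 0), (5, 2), (5, 3), (5, 4), (5, 5), (5, 7), (6, 0), (6, 2), (6, 3), (6, 4), (6, 5), (6, 7), (7, 0), (7, 2), (7, 3), (7, 4), (7, 5), (7, 7)]

Answer: O.OOOO.O
O.OOOO.O
O.OOOO.O
O.OOOO.O
O.OOOO.O
O.OOOO.O
O.OOOO.O
O.OOOO.O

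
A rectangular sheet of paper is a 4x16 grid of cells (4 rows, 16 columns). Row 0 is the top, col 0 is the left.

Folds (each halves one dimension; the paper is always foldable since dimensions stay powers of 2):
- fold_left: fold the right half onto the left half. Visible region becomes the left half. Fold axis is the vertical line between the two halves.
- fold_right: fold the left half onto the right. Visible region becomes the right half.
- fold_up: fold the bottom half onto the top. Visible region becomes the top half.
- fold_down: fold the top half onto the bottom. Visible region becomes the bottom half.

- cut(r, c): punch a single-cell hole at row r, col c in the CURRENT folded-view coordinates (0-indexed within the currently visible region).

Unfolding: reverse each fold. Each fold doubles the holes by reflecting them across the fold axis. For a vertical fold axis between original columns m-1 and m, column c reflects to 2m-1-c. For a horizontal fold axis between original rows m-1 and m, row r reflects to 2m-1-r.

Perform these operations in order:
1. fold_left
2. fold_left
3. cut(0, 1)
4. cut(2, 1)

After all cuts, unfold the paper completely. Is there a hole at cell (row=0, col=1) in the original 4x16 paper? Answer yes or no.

Answer: yes

Derivation:
Op 1 fold_left: fold axis v@8; visible region now rows[0,4) x cols[0,8) = 4x8
Op 2 fold_left: fold axis v@4; visible region now rows[0,4) x cols[0,4) = 4x4
Op 3 cut(0, 1): punch at orig (0,1); cuts so far [(0, 1)]; region rows[0,4) x cols[0,4) = 4x4
Op 4 cut(2, 1): punch at orig (2,1); cuts so far [(0, 1), (2, 1)]; region rows[0,4) x cols[0,4) = 4x4
Unfold 1 (reflect across v@4): 4 holes -> [(0, 1), (0, 6), (2, 1), (2, 6)]
Unfold 2 (reflect across v@8): 8 holes -> [(0, 1), (0, 6), (0, 9), (0, 14), (2, 1), (2, 6), (2, 9), (2, 14)]
Holes: [(0, 1), (0, 6), (0, 9), (0, 14), (2, 1), (2, 6), (2, 9), (2, 14)]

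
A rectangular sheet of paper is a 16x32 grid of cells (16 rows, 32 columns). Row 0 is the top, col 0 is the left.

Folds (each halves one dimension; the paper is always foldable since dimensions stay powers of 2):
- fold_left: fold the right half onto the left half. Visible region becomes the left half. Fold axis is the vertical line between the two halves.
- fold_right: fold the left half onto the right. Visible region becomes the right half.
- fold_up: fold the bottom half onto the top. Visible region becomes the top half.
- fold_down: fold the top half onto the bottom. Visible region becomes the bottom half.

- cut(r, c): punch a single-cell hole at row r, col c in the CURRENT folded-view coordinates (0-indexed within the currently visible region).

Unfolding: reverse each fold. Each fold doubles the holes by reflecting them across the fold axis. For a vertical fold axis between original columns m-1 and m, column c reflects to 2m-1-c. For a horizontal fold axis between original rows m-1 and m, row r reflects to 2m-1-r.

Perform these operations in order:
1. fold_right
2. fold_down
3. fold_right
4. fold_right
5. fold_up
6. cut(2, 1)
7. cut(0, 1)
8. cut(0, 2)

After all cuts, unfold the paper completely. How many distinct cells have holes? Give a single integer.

Op 1 fold_right: fold axis v@16; visible region now rows[0,16) x cols[16,32) = 16x16
Op 2 fold_down: fold axis h@8; visible region now rows[8,16) x cols[16,32) = 8x16
Op 3 fold_right: fold axis v@24; visible region now rows[8,16) x cols[24,32) = 8x8
Op 4 fold_right: fold axis v@28; visible region now rows[8,16) x cols[28,32) = 8x4
Op 5 fold_up: fold axis h@12; visible region now rows[8,12) x cols[28,32) = 4x4
Op 6 cut(2, 1): punch at orig (10,29); cuts so far [(10, 29)]; region rows[8,12) x cols[28,32) = 4x4
Op 7 cut(0, 1): punch at orig (8,29); cuts so far [(8, 29), (10, 29)]; region rows[8,12) x cols[28,32) = 4x4
Op 8 cut(0, 2): punch at orig (8,30); cuts so far [(8, 29), (8, 30), (10, 29)]; region rows[8,12) x cols[28,32) = 4x4
Unfold 1 (reflect across h@12): 6 holes -> [(8, 29), (8, 30), (10, 29), (13, 29), (15, 29), (15, 30)]
Unfold 2 (reflect across v@28): 12 holes -> [(8, 25), (8, 26), (8, 29), (8, 30), (10, 26), (10, 29), (13, 26), (13, 29), (15, 25), (15, 26), (15, 29), (15, 30)]
Unfold 3 (reflect across v@24): 24 holes -> [(8, 17), (8, 18), (8, 21), (8, 22), (8, 25), (8, 26), (8, 29), (8, 30), (10, 18), (10, 21), (10, 26), (10, 29), (13, 18), (13, 21), (13, 26), (13, 29), (15, 17), (15, 18), (15, 21), (15, 22), (15, 25), (15, 26), (15, 29), (15, 30)]
Unfold 4 (reflect across h@8): 48 holes -> [(0, 17), (0, 18), (0, 21), (0, 22), (0, 25), (0, 26), (0, 29), (0, 30), (2, 18), (2, 21), (2, 26), (2, 29), (5, 18), (5, 21), (5, 26), (5, 29), (7, 17), (7, 18), (7, 21), (7, 22), (7, 25), (7, 26), (7, 29), (7, 30), (8, 17), (8, 18), (8, 21), (8, 22), (8, 25), (8, 26), (8, 29), (8, 30), (10, 18), (10, 21), (10, 26), (10, 29), (13, 18), (13, 21), (13, 26), (13, 29), (15, 17), (15, 18), (15, 21), (15, 22), (15, 25), (15, 26), (15, 29), (15, 30)]
Unfold 5 (reflect across v@16): 96 holes -> [(0, 1), (0, 2), (0, 5), (0, 6), (0, 9), (0, 10), (0, 13), (0, 14), (0, 17), (0, 18), (0, 21), (0, 22), (0, 25), (0, 26), (0, 29), (0, 30), (2, 2), (2, 5), (2, 10), (2, 13), (2, 18), (2, 21), (2, 26), (2, 29), (5, 2), (5, 5), (5, 10), (5, 13), (5, 18), (5, 21), (5, 26), (5, 29), (7, 1), (7, 2), (7, 5), (7, 6), (7, 9), (7, 10), (7, 13), (7, 14), (7, 17), (7, 18), (7, 21), (7, 22), (7, 25), (7, 26), (7, 29), (7, 30), (8, 1), (8, 2), (8, 5), (8, 6), (8, 9), (8, 10), (8, 13), (8, 14), (8, 17), (8, 18), (8, 21), (8, 22), (8, 25), (8, 26), (8, 29), (8, 30), (10, 2), (10, 5), (10, 10), (10, 13), (10, 18), (10, 21), (10, 26), (10, 29), (13, 2), (13, 5), (13, 10), (13, 13), (13, 18), (13, 21), (13, 26), (13, 29), (15, 1), (15, 2), (15, 5), (15, 6), (15, 9), (15, 10), (15, 13), (15, 14), (15, 17), (15, 18), (15, 21), (15, 22), (15, 25), (15, 26), (15, 29), (15, 30)]

Answer: 96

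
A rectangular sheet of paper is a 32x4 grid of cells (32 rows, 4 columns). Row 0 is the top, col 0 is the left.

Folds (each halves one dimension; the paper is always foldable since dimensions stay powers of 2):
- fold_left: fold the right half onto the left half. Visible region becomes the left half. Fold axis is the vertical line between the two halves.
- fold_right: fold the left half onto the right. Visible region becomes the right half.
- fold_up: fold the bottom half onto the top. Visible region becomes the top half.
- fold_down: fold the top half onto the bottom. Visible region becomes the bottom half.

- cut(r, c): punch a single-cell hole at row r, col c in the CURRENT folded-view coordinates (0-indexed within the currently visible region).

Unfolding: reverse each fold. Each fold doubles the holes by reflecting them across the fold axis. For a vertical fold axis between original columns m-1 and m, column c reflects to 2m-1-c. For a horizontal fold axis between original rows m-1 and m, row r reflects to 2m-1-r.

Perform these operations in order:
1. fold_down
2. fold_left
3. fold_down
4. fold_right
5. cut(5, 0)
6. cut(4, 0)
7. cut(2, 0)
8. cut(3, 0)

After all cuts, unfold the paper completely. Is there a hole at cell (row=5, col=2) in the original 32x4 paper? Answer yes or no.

Op 1 fold_down: fold axis h@16; visible region now rows[16,32) x cols[0,4) = 16x4
Op 2 fold_left: fold axis v@2; visible region now rows[16,32) x cols[0,2) = 16x2
Op 3 fold_down: fold axis h@24; visible region now rows[24,32) x cols[0,2) = 8x2
Op 4 fold_right: fold axis v@1; visible region now rows[24,32) x cols[1,2) = 8x1
Op 5 cut(5, 0): punch at orig (29,1); cuts so far [(29, 1)]; region rows[24,32) x cols[1,2) = 8x1
Op 6 cut(4, 0): punch at orig (28,1); cuts so far [(28, 1), (29, 1)]; region rows[24,32) x cols[1,2) = 8x1
Op 7 cut(2, 0): punch at orig (26,1); cuts so far [(26, 1), (28, 1), (29, 1)]; region rows[24,32) x cols[1,2) = 8x1
Op 8 cut(3, 0): punch at orig (27,1); cuts so far [(26, 1), (27, 1), (28, 1), (29, 1)]; region rows[24,32) x cols[1,2) = 8x1
Unfold 1 (reflect across v@1): 8 holes -> [(26, 0), (26, 1), (27, 0), (27, 1), (28, 0), (28, 1), (29, 0), (29, 1)]
Unfold 2 (reflect across h@24): 16 holes -> [(18, 0), (18, 1), (19, 0), (19, 1), (20, 0), (20, 1), (21, 0), (21, 1), (26, 0), (26, 1), (27, 0), (27, 1), (28, 0), (28, 1), (29, 0), (29, 1)]
Unfold 3 (reflect across v@2): 32 holes -> [(18, 0), (18, 1), (18, 2), (18, 3), (19, 0), (19, 1), (19, 2), (19, 3), (20, 0), (20, 1), (20, 2), (20, 3), (21, 0), (21, 1), (21, 2), (21, 3), (26, 0), (26, 1), (26, 2), (26, 3), (27, 0), (27, 1), (27, 2), (27, 3), (28, 0), (28, 1), (28, 2), (28, 3), (29, 0), (29, 1), (29, 2), (29, 3)]
Unfold 4 (reflect across h@16): 64 holes -> [(2, 0), (2, 1), (2, 2), (2, 3), (3, 0), (3, 1), (3, 2), (3, 3), (4, 0), (4, 1), (4, 2), (4, 3), (5, 0), (5, 1), (5, 2), (5, 3), (10, 0), (10, 1), (10, 2), (10, 3), (11, 0), (11, 1), (11, 2), (11, 3), (12, 0), (12, 1), (12, 2), (12, 3), (13, 0), (13, 1), (13, 2), (13, 3), (18, 0), (18, 1), (18, 2), (18, 3), (19, 0), (19, 1), (19, 2), (19, 3), (20, 0), (20, 1), (20, 2), (20, 3), (21, 0), (21, 1), (21, 2), (21, 3), (26, 0), (26, 1), (26, 2), (26, 3), (27, 0), (27, 1), (27, 2), (27, 3), (28, 0), (28, 1), (28, 2), (28, 3), (29, 0), (29, 1), (29, 2), (29, 3)]
Holes: [(2, 0), (2, 1), (2, 2), (2, 3), (3, 0), (3, 1), (3, 2), (3, 3), (4, 0), (4, 1), (4, 2), (4, 3), (5, 0), (5, 1), (5, 2), (5, 3), (10, 0), (10, 1), (10, 2), (10, 3), (11, 0), (11, 1), (11, 2), (11, 3), (12, 0), (12, 1), (12, 2), (12, 3), (13, 0), (13, 1), (13, 2), (13, 3), (18, 0), (18, 1), (18, 2), (18, 3), (19, 0), (19, 1), (19, 2), (19, 3), (20, 0), (20, 1), (20, 2), (20, 3), (21, 0), (21, 1), (21, 2), (21, 3), (26, 0), (26, 1), (26, 2), (26, 3), (27, 0), (27, 1), (27, 2), (27, 3), (28, 0), (28, 1), (28, 2), (28, 3), (29, 0), (29, 1), (29, 2), (29, 3)]

Answer: yes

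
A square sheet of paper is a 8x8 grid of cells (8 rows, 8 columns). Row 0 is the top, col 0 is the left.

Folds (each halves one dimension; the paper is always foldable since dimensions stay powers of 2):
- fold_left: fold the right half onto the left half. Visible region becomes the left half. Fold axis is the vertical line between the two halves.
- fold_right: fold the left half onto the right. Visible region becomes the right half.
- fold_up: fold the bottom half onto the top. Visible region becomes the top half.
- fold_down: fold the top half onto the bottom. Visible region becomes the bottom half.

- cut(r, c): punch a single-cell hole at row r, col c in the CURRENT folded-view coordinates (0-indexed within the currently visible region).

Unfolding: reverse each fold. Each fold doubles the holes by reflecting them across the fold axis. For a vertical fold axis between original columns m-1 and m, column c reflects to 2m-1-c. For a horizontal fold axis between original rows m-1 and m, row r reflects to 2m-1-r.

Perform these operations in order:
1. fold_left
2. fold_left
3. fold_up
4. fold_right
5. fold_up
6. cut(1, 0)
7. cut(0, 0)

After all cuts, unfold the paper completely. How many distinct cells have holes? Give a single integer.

Answer: 64

Derivation:
Op 1 fold_left: fold axis v@4; visible region now rows[0,8) x cols[0,4) = 8x4
Op 2 fold_left: fold axis v@2; visible region now rows[0,8) x cols[0,2) = 8x2
Op 3 fold_up: fold axis h@4; visible region now rows[0,4) x cols[0,2) = 4x2
Op 4 fold_right: fold axis v@1; visible region now rows[0,4) x cols[1,2) = 4x1
Op 5 fold_up: fold axis h@2; visible region now rows[0,2) x cols[1,2) = 2x1
Op 6 cut(1, 0): punch at orig (1,1); cuts so far [(1, 1)]; region rows[0,2) x cols[1,2) = 2x1
Op 7 cut(0, 0): punch at orig (0,1); cuts so far [(0, 1), (1, 1)]; region rows[0,2) x cols[1,2) = 2x1
Unfold 1 (reflect across h@2): 4 holes -> [(0, 1), (1, 1), (2, 1), (3, 1)]
Unfold 2 (reflect across v@1): 8 holes -> [(0, 0), (0, 1), (1, 0), (1, 1), (2, 0), (2, 1), (3, 0), (3, 1)]
Unfold 3 (reflect across h@4): 16 holes -> [(0, 0), (0, 1), (1, 0), (1, 1), (2, 0), (2, 1), (3, 0), (3, 1), (4, 0), (4, 1), (5, 0), (5, 1), (6, 0), (6, 1), (7, 0), (7, 1)]
Unfold 4 (reflect across v@2): 32 holes -> [(0, 0), (0, 1), (0, 2), (0, 3), (1, 0), (1, 1), (1, 2), (1, 3), (2, 0), (2, 1), (2, 2), (2, 3), (3, 0), (3, 1), (3, 2), (3, 3), (4, 0), (4, 1), (4, 2), (4, 3), (5, 0), (5, 1), (5, 2), (5, 3), (6, 0), (6, 1), (6, 2), (6, 3), (7, 0), (7, 1), (7, 2), (7, 3)]
Unfold 5 (reflect across v@4): 64 holes -> [(0, 0), (0, 1), (0, 2), (0, 3), (0, 4), (0, 5), (0, 6), (0, 7), (1, 0), (1, 1), (1, 2), (1, 3), (1, 4), (1, 5), (1, 6), (1, 7), (2, 0), (2, 1), (2, 2), (2, 3), (2, 4), (2, 5), (2, 6), (2, 7), (3, 0), (3, 1), (3, 2), (3, 3), (3, 4), (3, 5), (3, 6), (3, 7), (4, 0), (4, 1), (4, 2), (4, 3), (4, 4), (4, 5), (4, 6), (4, 7), (5, 0), (5, 1), (5, 2), (5, 3), (5, 4), (5, 5), (5, 6), (5, 7), (6, 0), (6, 1), (6, 2), (6, 3), (6, 4), (6, 5), (6, 6), (6, 7), (7, 0), (7, 1), (7, 2), (7, 3), (7, 4), (7, 5), (7, 6), (7, 7)]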